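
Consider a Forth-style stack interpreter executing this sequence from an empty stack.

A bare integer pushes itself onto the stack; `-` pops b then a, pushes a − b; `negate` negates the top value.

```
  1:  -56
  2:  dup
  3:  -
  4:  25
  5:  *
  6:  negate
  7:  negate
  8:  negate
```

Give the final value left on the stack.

0

-56     [-56]
dup     [-56, -56]
-       [0]
25      [0, 25]
*       [0]
negate  [0]
negate  [0]
negate  [0]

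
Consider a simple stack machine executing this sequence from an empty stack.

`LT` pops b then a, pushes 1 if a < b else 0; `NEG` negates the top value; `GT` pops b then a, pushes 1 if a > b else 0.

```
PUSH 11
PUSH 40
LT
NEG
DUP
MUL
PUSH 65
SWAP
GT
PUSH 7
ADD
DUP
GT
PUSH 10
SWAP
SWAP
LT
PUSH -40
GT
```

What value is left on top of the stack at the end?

1

PUSH 11  : 11
PUSH 40  : 11 40
LT       : 1
NEG      : -1
DUP      : -1 -1
MUL      : 1
PUSH 65  : 1 65
SWAP     : 65 1
GT       : 1
PUSH 7   : 1 7
ADD      : 8
DUP      : 8 8
GT       : 0
PUSH 10  : 0 10
SWAP     : 10 0
SWAP     : 0 10
LT       : 1
PUSH -40 : 1 -40
GT       : 1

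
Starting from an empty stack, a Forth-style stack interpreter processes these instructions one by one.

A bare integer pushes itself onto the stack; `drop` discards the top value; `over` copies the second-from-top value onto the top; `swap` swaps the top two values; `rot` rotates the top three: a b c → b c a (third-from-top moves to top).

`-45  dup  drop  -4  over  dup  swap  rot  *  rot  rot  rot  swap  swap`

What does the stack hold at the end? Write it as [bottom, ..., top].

[-45, -45, 180]

-45  → -45
dup  → -45 -45
drop → -45
-4   → -45 -4
over → -45 -4 -45
dup  → -45 -4 -45 -45
swap → -45 -4 -45 -45
rot  → -45 -45 -45 -4
*    → -45 -45 180
rot  → -45 180 -45
rot  → 180 -45 -45
rot  → -45 -45 180
swap → -45 180 -45
swap → -45 -45 180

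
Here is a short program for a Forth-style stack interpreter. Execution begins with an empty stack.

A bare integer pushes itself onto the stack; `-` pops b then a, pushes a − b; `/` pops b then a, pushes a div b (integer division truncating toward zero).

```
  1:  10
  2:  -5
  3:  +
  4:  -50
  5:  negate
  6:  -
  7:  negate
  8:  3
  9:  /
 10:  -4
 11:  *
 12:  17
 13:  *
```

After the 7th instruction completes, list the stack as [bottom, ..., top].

10     -> 10
-5     -> 10 -5
+      -> 5
-50    -> 5 -50
negate -> 5 50
-      -> -45
negate -> 45

[45]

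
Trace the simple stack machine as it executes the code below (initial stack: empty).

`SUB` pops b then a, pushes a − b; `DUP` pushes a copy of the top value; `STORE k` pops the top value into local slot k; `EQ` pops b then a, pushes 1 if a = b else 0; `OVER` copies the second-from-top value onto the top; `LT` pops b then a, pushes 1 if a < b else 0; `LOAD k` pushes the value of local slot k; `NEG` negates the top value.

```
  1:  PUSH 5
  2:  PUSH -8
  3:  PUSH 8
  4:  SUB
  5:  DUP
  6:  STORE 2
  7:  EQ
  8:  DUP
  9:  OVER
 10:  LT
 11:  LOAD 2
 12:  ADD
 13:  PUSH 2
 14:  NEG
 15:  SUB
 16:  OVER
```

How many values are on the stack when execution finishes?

3

PUSH 5  -> 5
PUSH -8 -> 5 -8
PUSH 8  -> 5 -8 8
SUB     -> 5 -16
DUP     -> 5 -16 -16
STORE 2 -> 5 -16
EQ      -> 0
DUP     -> 0 0
OVER    -> 0 0 0
LT      -> 0 0
LOAD 2  -> 0 0 -16
ADD     -> 0 -16
PUSH 2  -> 0 -16 2
NEG     -> 0 -16 -2
SUB     -> 0 -14
OVER    -> 0 -14 0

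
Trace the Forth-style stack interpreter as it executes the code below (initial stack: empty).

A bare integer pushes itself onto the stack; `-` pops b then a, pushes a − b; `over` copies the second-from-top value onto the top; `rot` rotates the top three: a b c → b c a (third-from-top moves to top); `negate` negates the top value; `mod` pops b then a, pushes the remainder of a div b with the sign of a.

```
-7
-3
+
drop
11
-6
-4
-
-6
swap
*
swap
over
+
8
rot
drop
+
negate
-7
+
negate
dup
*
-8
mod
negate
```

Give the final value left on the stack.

-7     -> [-7]
-3     -> [-7, -3]
+      -> [-10]
drop   -> []
11     -> [11]
-6     -> [11, -6]
-4     -> [11, -6, -4]
-      -> [11, -2]
-6     -> [11, -2, -6]
swap   -> [11, -6, -2]
*      -> [11, 12]
swap   -> [12, 11]
over   -> [12, 11, 12]
+      -> [12, 23]
8      -> [12, 23, 8]
rot    -> [23, 8, 12]
drop   -> [23, 8]
+      -> [31]
negate -> [-31]
-7     -> [-31, -7]
+      -> [-38]
negate -> [38]
dup    -> [38, 38]
*      -> [1444]
-8     -> [1444, -8]
mod    -> [4]
negate -> [-4]

-4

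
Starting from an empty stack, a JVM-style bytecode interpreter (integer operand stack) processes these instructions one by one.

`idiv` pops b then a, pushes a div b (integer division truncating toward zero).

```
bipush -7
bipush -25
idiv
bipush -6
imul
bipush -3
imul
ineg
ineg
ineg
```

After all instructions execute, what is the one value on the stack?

bipush -7  → [-7]
bipush -25 → [-7, -25]
idiv       → [0]
bipush -6  → [0, -6]
imul       → [0]
bipush -3  → [0, -3]
imul       → [0]
ineg       → [0]
ineg       → [0]
ineg       → [0]

0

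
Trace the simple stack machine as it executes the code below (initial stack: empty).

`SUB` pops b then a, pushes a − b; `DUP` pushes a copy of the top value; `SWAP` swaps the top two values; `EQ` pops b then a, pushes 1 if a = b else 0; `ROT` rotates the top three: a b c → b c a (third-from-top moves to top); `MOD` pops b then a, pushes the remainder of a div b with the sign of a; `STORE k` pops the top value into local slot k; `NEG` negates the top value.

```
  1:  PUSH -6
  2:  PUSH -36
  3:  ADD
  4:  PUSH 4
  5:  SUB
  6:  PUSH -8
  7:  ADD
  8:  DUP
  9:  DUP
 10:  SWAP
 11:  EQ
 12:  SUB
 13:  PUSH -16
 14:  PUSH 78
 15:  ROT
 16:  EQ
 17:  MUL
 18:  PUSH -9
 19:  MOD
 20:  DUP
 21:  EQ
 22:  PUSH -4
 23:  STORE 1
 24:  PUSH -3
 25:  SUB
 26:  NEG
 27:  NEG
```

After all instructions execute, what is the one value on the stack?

4

PUSH -6  → [-6]
PUSH -36 → [-6, -36]
ADD      → [-42]
PUSH 4   → [-42, 4]
SUB      → [-46]
PUSH -8  → [-46, -8]
ADD      → [-54]
DUP      → [-54, -54]
DUP      → [-54, -54, -54]
SWAP     → [-54, -54, -54]
EQ       → [-54, 1]
SUB      → [-55]
PUSH -16 → [-55, -16]
PUSH 78  → [-55, -16, 78]
ROT      → [-16, 78, -55]
EQ       → [-16, 0]
MUL      → [0]
PUSH -9  → [0, -9]
MOD      → [0]
DUP      → [0, 0]
EQ       → [1]
PUSH -4  → [1, -4]
STORE 1  → [1]
PUSH -3  → [1, -3]
SUB      → [4]
NEG      → [-4]
NEG      → [4]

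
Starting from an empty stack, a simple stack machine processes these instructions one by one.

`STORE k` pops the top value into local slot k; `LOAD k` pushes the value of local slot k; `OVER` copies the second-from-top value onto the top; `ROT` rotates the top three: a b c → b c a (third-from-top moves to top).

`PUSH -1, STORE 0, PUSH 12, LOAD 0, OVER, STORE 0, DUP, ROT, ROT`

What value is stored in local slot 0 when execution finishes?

12

PUSH -1  [-1]
STORE 0  []
PUSH 12  [12]
LOAD 0   [12, -1]
OVER     [12, -1, 12]
STORE 0  [12, -1]
DUP      [12, -1, -1]
ROT      [-1, -1, 12]
ROT      [-1, 12, -1]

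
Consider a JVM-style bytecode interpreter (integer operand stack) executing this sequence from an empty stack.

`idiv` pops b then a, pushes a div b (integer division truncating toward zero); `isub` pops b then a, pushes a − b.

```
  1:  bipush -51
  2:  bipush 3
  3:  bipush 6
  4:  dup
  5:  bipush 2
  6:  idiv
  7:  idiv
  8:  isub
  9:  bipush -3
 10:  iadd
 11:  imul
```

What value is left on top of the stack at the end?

102

bipush -51 : [-51]
bipush 3   : [-51, 3]
bipush 6   : [-51, 3, 6]
dup        : [-51, 3, 6, 6]
bipush 2   : [-51, 3, 6, 6, 2]
idiv       : [-51, 3, 6, 3]
idiv       : [-51, 3, 2]
isub       : [-51, 1]
bipush -3  : [-51, 1, -3]
iadd       : [-51, -2]
imul       : [102]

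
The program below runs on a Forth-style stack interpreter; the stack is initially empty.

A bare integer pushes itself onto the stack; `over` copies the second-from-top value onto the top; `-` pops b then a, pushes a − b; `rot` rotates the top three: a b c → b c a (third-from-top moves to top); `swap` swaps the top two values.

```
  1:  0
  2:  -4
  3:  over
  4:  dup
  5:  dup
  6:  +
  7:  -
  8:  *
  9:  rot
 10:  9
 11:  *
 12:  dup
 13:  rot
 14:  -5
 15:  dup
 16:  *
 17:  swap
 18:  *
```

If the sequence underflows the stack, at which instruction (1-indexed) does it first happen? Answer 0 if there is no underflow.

9

0    -> 0
-4   -> 0 -4
over -> 0 -4 0
dup  -> 0 -4 0 0
dup  -> 0 -4 0 0 0
+    -> 0 -4 0 0
-    -> 0 -4 0
*    -> 0 0
rot  — needs 3 operands, stack has 2 → underflow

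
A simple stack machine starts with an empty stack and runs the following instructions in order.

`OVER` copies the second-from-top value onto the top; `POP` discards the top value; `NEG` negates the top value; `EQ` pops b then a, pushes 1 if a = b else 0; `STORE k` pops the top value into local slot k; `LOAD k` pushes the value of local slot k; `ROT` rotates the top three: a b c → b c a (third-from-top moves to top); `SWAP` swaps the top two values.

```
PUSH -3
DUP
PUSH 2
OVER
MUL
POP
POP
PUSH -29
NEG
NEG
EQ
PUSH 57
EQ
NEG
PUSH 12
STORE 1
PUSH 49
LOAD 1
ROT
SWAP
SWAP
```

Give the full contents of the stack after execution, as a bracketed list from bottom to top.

PUSH -3  -> -3
DUP      -> -3 -3
PUSH 2   -> -3 -3 2
OVER     -> -3 -3 2 -3
MUL      -> -3 -3 -6
POP      -> -3 -3
POP      -> -3
PUSH -29 -> -3 -29
NEG      -> -3 29
NEG      -> -3 -29
EQ       -> 0
PUSH 57  -> 0 57
EQ       -> 0
NEG      -> 0
PUSH 12  -> 0 12
STORE 1  -> 0
PUSH 49  -> 0 49
LOAD 1   -> 0 49 12
ROT      -> 49 12 0
SWAP     -> 49 0 12
SWAP     -> 49 12 0

[49, 12, 0]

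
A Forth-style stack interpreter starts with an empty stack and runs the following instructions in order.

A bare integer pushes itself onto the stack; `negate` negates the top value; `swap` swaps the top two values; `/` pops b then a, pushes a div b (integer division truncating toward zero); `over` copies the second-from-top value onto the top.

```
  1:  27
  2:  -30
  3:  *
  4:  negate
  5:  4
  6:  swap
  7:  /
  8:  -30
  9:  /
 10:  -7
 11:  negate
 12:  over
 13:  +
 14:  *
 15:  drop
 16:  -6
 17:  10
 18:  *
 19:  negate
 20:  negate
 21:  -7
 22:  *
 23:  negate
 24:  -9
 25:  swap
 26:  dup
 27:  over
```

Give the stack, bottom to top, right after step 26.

[-9, -420, -420]

27      [27]
-30     [27, -30]
*       [-810]
negate  [810]
4       [810, 4]
swap    [4, 810]
/       [0]
-30     [0, -30]
/       [0]
-7      [0, -7]
negate  [0, 7]
over    [0, 7, 0]
+       [0, 7]
*       [0]
drop    []
-6      [-6]
10      [-6, 10]
*       [-60]
negate  [60]
negate  [-60]
-7      [-60, -7]
*       [420]
negate  [-420]
-9      [-420, -9]
swap    [-9, -420]
dup     [-9, -420, -420]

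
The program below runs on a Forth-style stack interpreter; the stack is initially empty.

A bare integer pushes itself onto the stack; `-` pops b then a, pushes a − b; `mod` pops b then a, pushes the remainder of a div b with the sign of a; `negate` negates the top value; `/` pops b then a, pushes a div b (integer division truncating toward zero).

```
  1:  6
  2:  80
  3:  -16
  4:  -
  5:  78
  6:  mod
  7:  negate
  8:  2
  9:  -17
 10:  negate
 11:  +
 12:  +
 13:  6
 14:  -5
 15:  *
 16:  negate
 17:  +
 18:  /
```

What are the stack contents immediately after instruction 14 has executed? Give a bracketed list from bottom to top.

[6, 1, 6, -5]

6      -> [6]
80     -> [6, 80]
-16    -> [6, 80, -16]
-      -> [6, 96]
78     -> [6, 96, 78]
mod    -> [6, 18]
negate -> [6, -18]
2      -> [6, -18, 2]
-17    -> [6, -18, 2, -17]
negate -> [6, -18, 2, 17]
+      -> [6, -18, 19]
+      -> [6, 1]
6      -> [6, 1, 6]
-5     -> [6, 1, 6, -5]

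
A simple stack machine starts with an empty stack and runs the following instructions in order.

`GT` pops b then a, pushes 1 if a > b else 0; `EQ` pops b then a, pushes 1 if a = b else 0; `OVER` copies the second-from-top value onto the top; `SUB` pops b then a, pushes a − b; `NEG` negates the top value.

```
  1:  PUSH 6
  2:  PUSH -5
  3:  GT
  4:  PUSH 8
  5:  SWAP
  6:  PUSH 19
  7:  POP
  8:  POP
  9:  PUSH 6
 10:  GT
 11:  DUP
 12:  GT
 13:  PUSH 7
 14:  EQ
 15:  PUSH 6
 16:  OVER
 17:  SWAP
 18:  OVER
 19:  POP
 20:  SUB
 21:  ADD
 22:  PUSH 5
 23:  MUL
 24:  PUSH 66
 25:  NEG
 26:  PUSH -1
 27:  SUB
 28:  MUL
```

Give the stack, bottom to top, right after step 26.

PUSH 6  : 6
PUSH -5 : 6 -5
GT      : 1
PUSH 8  : 1 8
SWAP    : 8 1
PUSH 19 : 8 1 19
POP     : 8 1
POP     : 8
PUSH 6  : 8 6
GT      : 1
DUP     : 1 1
GT      : 0
PUSH 7  : 0 7
EQ      : 0
PUSH 6  : 0 6
OVER    : 0 6 0
SWAP    : 0 0 6
OVER    : 0 0 6 0
POP     : 0 0 6
SUB     : 0 -6
ADD     : -6
PUSH 5  : -6 5
MUL     : -30
PUSH 66 : -30 66
NEG     : -30 -66
PUSH -1 : -30 -66 -1

[-30, -66, -1]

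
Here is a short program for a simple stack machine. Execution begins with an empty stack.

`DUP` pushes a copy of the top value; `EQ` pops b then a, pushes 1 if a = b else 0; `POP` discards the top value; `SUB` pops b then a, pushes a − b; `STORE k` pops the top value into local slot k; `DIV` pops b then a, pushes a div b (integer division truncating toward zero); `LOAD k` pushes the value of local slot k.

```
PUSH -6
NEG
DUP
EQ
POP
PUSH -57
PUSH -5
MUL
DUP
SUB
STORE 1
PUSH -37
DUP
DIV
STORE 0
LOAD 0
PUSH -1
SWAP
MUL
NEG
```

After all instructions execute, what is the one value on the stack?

1

PUSH -6  -> -6
NEG      -> 6
DUP      -> 6 6
EQ       -> 1
POP      -> (empty)
PUSH -57 -> -57
PUSH -5  -> -57 -5
MUL      -> 285
DUP      -> 285 285
SUB      -> 0
STORE 1  -> (empty)
PUSH -37 -> -37
DUP      -> -37 -37
DIV      -> 1
STORE 0  -> (empty)
LOAD 0   -> 1
PUSH -1  -> 1 -1
SWAP     -> -1 1
MUL      -> -1
NEG      -> 1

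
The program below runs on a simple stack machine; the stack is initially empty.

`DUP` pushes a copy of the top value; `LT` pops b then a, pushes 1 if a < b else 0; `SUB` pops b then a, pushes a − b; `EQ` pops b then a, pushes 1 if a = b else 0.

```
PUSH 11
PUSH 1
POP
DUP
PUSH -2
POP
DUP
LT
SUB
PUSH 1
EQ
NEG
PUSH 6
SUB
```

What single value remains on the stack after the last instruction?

-6

PUSH 11 -> [11]
PUSH 1  -> [11, 1]
POP     -> [11]
DUP     -> [11, 11]
PUSH -2 -> [11, 11, -2]
POP     -> [11, 11]
DUP     -> [11, 11, 11]
LT      -> [11, 0]
SUB     -> [11]
PUSH 1  -> [11, 1]
EQ      -> [0]
NEG     -> [0]
PUSH 6  -> [0, 6]
SUB     -> [-6]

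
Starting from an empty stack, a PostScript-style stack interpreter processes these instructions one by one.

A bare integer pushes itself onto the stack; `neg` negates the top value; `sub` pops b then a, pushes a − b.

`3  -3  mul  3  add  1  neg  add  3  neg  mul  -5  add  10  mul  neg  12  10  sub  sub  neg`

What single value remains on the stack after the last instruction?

162

3   : [3]
-3  : [3, -3]
mul : [-9]
3   : [-9, 3]
add : [-6]
1   : [-6, 1]
neg : [-6, -1]
add : [-7]
3   : [-7, 3]
neg : [-7, -3]
mul : [21]
-5  : [21, -5]
add : [16]
10  : [16, 10]
mul : [160]
neg : [-160]
12  : [-160, 12]
10  : [-160, 12, 10]
sub : [-160, 2]
sub : [-162]
neg : [162]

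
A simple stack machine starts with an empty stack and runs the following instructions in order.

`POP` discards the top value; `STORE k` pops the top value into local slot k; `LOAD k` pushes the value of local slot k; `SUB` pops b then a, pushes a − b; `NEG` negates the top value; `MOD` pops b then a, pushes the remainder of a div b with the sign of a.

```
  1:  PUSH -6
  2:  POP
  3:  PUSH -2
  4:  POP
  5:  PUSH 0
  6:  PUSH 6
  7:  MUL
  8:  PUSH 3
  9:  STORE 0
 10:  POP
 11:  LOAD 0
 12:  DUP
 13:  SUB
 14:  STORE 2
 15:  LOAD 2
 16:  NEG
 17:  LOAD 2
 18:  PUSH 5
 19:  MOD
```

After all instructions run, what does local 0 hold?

PUSH -6 → [-6]
POP     → []
PUSH -2 → [-2]
POP     → []
PUSH 0  → [0]
PUSH 6  → [0, 6]
MUL     → [0]
PUSH 3  → [0, 3]
STORE 0 → [0]
POP     → []
LOAD 0  → [3]
DUP     → [3, 3]
SUB     → [0]
STORE 2 → []
LOAD 2  → [0]
NEG     → [0]
LOAD 2  → [0, 0]
PUSH 5  → [0, 0, 5]
MOD     → [0, 0]

3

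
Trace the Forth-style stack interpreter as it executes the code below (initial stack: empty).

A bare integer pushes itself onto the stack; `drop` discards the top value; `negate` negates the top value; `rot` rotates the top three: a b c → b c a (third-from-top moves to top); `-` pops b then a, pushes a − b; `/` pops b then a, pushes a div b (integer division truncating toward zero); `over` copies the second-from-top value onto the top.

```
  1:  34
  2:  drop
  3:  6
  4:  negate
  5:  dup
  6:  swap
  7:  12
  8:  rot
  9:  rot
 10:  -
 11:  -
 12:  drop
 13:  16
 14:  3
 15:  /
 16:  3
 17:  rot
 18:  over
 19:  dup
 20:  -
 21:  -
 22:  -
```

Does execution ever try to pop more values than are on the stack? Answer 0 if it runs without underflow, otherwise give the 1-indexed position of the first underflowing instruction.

17

34     : [34]
drop   : []
6      : [6]
negate : [-6]
dup    : [-6, -6]
swap   : [-6, -6]
12     : [-6, -6, 12]
rot    : [-6, 12, -6]
rot    : [12, -6, -6]
-      : [12, 0]
-      : [12]
drop   : []
16     : [16]
3      : [16, 3]
/      : [5]
3      : [5, 3]
rot  — needs 3 operands, stack has 2 → underflow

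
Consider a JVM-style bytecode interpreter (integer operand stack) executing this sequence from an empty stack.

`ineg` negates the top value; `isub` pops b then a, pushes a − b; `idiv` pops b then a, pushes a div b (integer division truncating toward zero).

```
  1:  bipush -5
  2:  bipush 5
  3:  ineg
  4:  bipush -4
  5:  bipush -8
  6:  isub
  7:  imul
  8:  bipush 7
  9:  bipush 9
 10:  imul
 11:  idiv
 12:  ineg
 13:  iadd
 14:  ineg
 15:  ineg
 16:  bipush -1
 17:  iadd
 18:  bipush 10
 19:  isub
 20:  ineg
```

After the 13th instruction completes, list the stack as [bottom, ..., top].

bipush -5  -5
bipush 5   -5 5
ineg       -5 -5
bipush -4  -5 -5 -4
bipush -8  -5 -5 -4 -8
isub       -5 -5 4
imul       -5 -20
bipush 7   -5 -20 7
bipush 9   -5 -20 7 9
imul       -5 -20 63
idiv       -5 0
ineg       -5 0
iadd       -5

[-5]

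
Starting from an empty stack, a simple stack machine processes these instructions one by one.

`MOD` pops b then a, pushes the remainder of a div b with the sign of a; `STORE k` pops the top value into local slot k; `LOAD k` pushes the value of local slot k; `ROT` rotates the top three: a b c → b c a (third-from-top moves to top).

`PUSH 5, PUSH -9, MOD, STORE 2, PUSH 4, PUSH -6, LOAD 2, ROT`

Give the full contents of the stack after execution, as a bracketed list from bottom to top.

PUSH 5   5
PUSH -9  5 -9
MOD      5
STORE 2  (empty)
PUSH 4   4
PUSH -6  4 -6
LOAD 2   4 -6 5
ROT      -6 5 4

[-6, 5, 4]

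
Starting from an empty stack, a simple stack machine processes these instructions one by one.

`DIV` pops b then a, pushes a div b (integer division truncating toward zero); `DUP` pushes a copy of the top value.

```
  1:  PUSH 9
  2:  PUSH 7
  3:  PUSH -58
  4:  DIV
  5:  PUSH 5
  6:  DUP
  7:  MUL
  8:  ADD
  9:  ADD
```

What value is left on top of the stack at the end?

34

PUSH 9   : 9
PUSH 7   : 9 7
PUSH -58 : 9 7 -58
DIV      : 9 0
PUSH 5   : 9 0 5
DUP      : 9 0 5 5
MUL      : 9 0 25
ADD      : 9 25
ADD      : 34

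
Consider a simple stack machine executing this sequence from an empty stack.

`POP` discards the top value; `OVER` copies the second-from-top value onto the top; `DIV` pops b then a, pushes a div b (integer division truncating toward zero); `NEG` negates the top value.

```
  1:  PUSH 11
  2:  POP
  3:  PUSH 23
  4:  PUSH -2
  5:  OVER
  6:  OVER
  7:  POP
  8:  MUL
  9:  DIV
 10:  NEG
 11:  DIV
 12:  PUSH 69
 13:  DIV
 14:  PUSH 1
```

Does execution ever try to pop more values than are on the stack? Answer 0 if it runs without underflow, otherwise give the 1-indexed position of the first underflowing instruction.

PUSH 11 -> [11]
POP     -> []
PUSH 23 -> [23]
PUSH -2 -> [23, -2]
OVER    -> [23, -2, 23]
OVER    -> [23, -2, 23, -2]
POP     -> [23, -2, 23]
MUL     -> [23, -46]
DIV     -> [0]
NEG     -> [0]
DIV  — needs 2 operands, stack has 1 → underflow

11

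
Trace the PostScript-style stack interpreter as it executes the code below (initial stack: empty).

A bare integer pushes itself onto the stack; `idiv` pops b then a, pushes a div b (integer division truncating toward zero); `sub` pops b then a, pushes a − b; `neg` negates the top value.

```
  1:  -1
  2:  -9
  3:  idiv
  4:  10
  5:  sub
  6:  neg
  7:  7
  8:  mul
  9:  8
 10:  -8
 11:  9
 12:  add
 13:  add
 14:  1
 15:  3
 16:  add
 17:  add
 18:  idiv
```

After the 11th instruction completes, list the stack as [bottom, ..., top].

-1   → -1
-9   → -1 -9
idiv → 0
10   → 0 10
sub  → -10
neg  → 10
7    → 10 7
mul  → 70
8    → 70 8
-8   → 70 8 -8
9    → 70 8 -8 9

[70, 8, -8, 9]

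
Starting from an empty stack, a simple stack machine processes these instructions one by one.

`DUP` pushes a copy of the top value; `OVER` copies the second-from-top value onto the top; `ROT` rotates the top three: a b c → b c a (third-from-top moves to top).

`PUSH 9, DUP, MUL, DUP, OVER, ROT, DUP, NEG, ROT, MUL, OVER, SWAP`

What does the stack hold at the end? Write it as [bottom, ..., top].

PUSH 9 -> 9
DUP    -> 9 9
MUL    -> 81
DUP    -> 81 81
OVER   -> 81 81 81
ROT    -> 81 81 81
DUP    -> 81 81 81 81
NEG    -> 81 81 81 -81
ROT    -> 81 81 -81 81
MUL    -> 81 81 -6561
OVER   -> 81 81 -6561 81
SWAP   -> 81 81 81 -6561

[81, 81, 81, -6561]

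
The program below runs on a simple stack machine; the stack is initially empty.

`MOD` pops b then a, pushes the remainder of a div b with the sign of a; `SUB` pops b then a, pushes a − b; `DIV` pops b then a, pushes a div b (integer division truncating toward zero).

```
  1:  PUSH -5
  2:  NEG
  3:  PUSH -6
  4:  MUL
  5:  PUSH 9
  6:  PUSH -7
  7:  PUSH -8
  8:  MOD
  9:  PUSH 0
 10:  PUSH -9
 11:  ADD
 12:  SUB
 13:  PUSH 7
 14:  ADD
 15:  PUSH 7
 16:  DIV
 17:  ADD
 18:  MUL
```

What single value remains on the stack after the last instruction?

-300

PUSH -5 -> [-5]
NEG     -> [5]
PUSH -6 -> [5, -6]
MUL     -> [-30]
PUSH 9  -> [-30, 9]
PUSH -7 -> [-30, 9, -7]
PUSH -8 -> [-30, 9, -7, -8]
MOD     -> [-30, 9, -7]
PUSH 0  -> [-30, 9, -7, 0]
PUSH -9 -> [-30, 9, -7, 0, -9]
ADD     -> [-30, 9, -7, -9]
SUB     -> [-30, 9, 2]
PUSH 7  -> [-30, 9, 2, 7]
ADD     -> [-30, 9, 9]
PUSH 7  -> [-30, 9, 9, 7]
DIV     -> [-30, 9, 1]
ADD     -> [-30, 10]
MUL     -> [-300]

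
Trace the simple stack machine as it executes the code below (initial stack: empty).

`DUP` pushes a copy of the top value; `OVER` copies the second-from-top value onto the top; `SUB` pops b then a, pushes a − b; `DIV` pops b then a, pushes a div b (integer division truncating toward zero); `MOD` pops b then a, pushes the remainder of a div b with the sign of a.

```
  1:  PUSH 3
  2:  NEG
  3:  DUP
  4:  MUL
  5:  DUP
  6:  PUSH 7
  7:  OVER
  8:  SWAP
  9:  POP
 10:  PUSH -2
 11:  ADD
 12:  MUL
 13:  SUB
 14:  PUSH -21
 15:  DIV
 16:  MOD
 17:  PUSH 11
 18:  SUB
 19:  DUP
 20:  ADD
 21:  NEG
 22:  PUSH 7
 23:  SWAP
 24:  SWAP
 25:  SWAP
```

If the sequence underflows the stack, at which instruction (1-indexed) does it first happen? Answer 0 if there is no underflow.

PUSH 3   -> 3
NEG      -> -3
DUP      -> -3 -3
MUL      -> 9
DUP      -> 9 9
PUSH 7   -> 9 9 7
OVER     -> 9 9 7 9
SWAP     -> 9 9 9 7
POP      -> 9 9 9
PUSH -2  -> 9 9 9 -2
ADD      -> 9 9 7
MUL      -> 9 63
SUB      -> -54
PUSH -21 -> -54 -21
DIV      -> 2
MOD  — needs 2 operands, stack has 1 → underflow

16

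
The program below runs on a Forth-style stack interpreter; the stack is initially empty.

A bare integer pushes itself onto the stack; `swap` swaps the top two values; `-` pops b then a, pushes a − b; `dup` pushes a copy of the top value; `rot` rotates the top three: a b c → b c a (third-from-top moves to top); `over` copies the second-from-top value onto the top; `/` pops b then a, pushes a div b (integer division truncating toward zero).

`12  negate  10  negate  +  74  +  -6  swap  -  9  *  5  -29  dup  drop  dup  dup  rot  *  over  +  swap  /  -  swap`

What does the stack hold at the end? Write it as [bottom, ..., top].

12      12
negate  -12
10      -12 10
negate  -12 -10
+       -22
74      -22 74
+       52
-6      52 -6
swap    -6 52
-       -58
9       -58 9
*       -522
5       -522 5
-29     -522 5 -29
dup     -522 5 -29 -29
drop    -522 5 -29
dup     -522 5 -29 -29
dup     -522 5 -29 -29 -29
rot     -522 5 -29 -29 -29
*       -522 5 -29 841
over    -522 5 -29 841 -29
+       -522 5 -29 812
swap    -522 5 812 -29
/       -522 5 -28
-       -522 33
swap    33 -522

[33, -522]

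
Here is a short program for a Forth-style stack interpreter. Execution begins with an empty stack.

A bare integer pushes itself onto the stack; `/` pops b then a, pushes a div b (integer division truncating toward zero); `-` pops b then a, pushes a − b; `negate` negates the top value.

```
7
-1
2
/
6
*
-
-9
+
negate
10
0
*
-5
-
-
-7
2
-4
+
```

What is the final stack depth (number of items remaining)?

7      -> [7]
-1     -> [7, -1]
2      -> [7, -1, 2]
/      -> [7, 0]
6      -> [7, 0, 6]
*      -> [7, 0]
-      -> [7]
-9     -> [7, -9]
+      -> [-2]
negate -> [2]
10     -> [2, 10]
0      -> [2, 10, 0]
*      -> [2, 0]
-5     -> [2, 0, -5]
-      -> [2, 5]
-      -> [-3]
-7     -> [-3, -7]
2      -> [-3, -7, 2]
-4     -> [-3, -7, 2, -4]
+      -> [-3, -7, -2]

3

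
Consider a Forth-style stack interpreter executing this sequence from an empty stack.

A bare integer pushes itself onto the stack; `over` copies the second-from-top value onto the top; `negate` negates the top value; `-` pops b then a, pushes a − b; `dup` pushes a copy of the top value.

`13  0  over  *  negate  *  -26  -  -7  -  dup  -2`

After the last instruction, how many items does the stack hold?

13     : 13
0      : 13 0
over   : 13 0 13
*      : 13 0
negate : 13 0
*      : 0
-26    : 0 -26
-      : 26
-7     : 26 -7
-      : 33
dup    : 33 33
-2     : 33 33 -2

3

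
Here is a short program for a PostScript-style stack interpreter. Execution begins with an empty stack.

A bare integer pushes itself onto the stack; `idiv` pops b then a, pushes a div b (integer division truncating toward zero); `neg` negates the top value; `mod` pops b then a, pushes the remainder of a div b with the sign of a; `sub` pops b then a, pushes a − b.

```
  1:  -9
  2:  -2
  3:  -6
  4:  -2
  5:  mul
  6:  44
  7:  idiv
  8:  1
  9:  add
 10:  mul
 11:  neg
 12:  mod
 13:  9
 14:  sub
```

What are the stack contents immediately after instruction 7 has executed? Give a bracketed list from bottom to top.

[-9, -2, 0]

-9   -> [-9]
-2   -> [-9, -2]
-6   -> [-9, -2, -6]
-2   -> [-9, -2, -6, -2]
mul  -> [-9, -2, 12]
44   -> [-9, -2, 12, 44]
idiv -> [-9, -2, 0]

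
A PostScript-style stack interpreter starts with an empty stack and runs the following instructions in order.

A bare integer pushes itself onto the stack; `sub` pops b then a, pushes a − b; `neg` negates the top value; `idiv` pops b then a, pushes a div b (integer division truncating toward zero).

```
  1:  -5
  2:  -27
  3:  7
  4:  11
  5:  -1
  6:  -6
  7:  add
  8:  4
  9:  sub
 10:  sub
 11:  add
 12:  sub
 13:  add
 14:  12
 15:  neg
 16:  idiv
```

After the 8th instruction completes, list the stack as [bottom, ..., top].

[-5, -27, 7, 11, -7, 4]

-5  -> -5
-27 -> -5 -27
7   -> -5 -27 7
11  -> -5 -27 7 11
-1  -> -5 -27 7 11 -1
-6  -> -5 -27 7 11 -1 -6
add -> -5 -27 7 11 -7
4   -> -5 -27 7 11 -7 4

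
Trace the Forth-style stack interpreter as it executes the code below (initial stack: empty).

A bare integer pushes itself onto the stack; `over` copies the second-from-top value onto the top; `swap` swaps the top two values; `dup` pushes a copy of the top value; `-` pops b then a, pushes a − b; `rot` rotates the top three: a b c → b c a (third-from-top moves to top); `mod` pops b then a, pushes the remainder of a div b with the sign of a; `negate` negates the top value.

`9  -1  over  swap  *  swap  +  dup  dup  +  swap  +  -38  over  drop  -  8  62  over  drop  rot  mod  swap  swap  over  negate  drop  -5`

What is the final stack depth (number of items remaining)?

3

9       [9]
-1      [9, -1]
over    [9, -1, 9]
swap    [9, 9, -1]
*       [9, -9]
swap    [-9, 9]
+       [0]
dup     [0, 0]
dup     [0, 0, 0]
+       [0, 0]
swap    [0, 0]
+       [0]
-38     [0, -38]
over    [0, -38, 0]
drop    [0, -38]
-       [38]
8       [38, 8]
62      [38, 8, 62]
over    [38, 8, 62, 8]
drop    [38, 8, 62]
rot     [8, 62, 38]
mod     [8, 24]
swap    [24, 8]
swap    [8, 24]
over    [8, 24, 8]
negate  [8, 24, -8]
drop    [8, 24]
-5      [8, 24, -5]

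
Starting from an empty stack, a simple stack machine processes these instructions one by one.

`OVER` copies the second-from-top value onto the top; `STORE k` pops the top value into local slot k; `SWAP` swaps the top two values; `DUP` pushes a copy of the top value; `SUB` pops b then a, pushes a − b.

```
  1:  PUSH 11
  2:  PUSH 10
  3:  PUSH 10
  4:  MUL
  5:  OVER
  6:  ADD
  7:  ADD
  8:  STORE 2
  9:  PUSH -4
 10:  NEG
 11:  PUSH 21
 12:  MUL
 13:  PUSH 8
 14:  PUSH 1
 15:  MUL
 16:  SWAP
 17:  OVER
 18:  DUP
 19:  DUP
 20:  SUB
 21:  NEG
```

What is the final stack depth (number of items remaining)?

PUSH 11 → [11]
PUSH 10 → [11, 10]
PUSH 10 → [11, 10, 10]
MUL     → [11, 100]
OVER    → [11, 100, 11]
ADD     → [11, 111]
ADD     → [122]
STORE 2 → []
PUSH -4 → [-4]
NEG     → [4]
PUSH 21 → [4, 21]
MUL     → [84]
PUSH 8  → [84, 8]
PUSH 1  → [84, 8, 1]
MUL     → [84, 8]
SWAP    → [8, 84]
OVER    → [8, 84, 8]
DUP     → [8, 84, 8, 8]
DUP     → [8, 84, 8, 8, 8]
SUB     → [8, 84, 8, 0]
NEG     → [8, 84, 8, 0]

4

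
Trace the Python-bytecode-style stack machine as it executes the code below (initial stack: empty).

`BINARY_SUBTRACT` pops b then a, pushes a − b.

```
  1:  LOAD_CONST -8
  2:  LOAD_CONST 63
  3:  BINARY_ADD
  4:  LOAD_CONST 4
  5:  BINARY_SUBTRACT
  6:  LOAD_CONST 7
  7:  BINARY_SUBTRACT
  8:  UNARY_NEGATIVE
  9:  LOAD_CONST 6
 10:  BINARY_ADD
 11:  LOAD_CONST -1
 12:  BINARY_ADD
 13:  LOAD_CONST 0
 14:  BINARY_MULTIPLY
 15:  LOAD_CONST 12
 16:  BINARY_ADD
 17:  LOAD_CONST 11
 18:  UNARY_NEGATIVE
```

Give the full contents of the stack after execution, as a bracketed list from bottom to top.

LOAD_CONST -8   -> [-8]
LOAD_CONST 63   -> [-8, 63]
BINARY_ADD      -> [55]
LOAD_CONST 4    -> [55, 4]
BINARY_SUBTRACT -> [51]
LOAD_CONST 7    -> [51, 7]
BINARY_SUBTRACT -> [44]
UNARY_NEGATIVE  -> [-44]
LOAD_CONST 6    -> [-44, 6]
BINARY_ADD      -> [-38]
LOAD_CONST -1   -> [-38, -1]
BINARY_ADD      -> [-39]
LOAD_CONST 0    -> [-39, 0]
BINARY_MULTIPLY -> [0]
LOAD_CONST 12   -> [0, 12]
BINARY_ADD      -> [12]
LOAD_CONST 11   -> [12, 11]
UNARY_NEGATIVE  -> [12, -11]

[12, -11]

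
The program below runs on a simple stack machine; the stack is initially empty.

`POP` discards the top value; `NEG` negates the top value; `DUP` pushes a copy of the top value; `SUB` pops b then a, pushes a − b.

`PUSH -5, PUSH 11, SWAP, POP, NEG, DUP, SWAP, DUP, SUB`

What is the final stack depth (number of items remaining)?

2

PUSH -5  -5
PUSH 11  -5 11
SWAP     11 -5
POP      11
NEG      -11
DUP      -11 -11
SWAP     -11 -11
DUP      -11 -11 -11
SUB      -11 0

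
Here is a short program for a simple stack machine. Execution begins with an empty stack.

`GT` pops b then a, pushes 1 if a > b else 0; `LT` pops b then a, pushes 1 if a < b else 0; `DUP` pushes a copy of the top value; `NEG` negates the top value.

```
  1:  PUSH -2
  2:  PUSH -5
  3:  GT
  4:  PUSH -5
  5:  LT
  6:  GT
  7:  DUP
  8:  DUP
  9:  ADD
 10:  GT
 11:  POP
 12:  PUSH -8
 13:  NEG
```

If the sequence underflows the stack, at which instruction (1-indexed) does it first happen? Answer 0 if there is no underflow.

PUSH -2 : -2
PUSH -5 : -2 -5
GT      : 1
PUSH -5 : 1 -5
LT      : 0
GT  — needs 2 operands, stack has 1 → underflow

6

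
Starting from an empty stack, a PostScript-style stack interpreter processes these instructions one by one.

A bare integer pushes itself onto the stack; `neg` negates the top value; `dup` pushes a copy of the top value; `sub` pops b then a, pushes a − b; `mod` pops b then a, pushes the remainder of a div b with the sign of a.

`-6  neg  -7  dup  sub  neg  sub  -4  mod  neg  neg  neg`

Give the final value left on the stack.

-2

-6  → [-6]
neg → [6]
-7  → [6, -7]
dup → [6, -7, -7]
sub → [6, 0]
neg → [6, 0]
sub → [6]
-4  → [6, -4]
mod → [2]
neg → [-2]
neg → [2]
neg → [-2]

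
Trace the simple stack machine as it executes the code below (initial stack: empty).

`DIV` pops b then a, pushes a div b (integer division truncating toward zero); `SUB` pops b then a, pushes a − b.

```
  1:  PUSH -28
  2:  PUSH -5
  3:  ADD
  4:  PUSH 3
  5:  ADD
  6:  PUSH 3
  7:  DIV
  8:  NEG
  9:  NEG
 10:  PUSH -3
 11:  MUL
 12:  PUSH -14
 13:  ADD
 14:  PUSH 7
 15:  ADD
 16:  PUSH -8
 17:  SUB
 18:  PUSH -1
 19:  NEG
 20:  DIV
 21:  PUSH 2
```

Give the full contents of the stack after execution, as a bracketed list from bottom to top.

[31, 2]

PUSH -28 → -28
PUSH -5  → -28 -5
ADD      → -33
PUSH 3   → -33 3
ADD      → -30
PUSH 3   → -30 3
DIV      → -10
NEG      → 10
NEG      → -10
PUSH -3  → -10 -3
MUL      → 30
PUSH -14 → 30 -14
ADD      → 16
PUSH 7   → 16 7
ADD      → 23
PUSH -8  → 23 -8
SUB      → 31
PUSH -1  → 31 -1
NEG      → 31 1
DIV      → 31
PUSH 2   → 31 2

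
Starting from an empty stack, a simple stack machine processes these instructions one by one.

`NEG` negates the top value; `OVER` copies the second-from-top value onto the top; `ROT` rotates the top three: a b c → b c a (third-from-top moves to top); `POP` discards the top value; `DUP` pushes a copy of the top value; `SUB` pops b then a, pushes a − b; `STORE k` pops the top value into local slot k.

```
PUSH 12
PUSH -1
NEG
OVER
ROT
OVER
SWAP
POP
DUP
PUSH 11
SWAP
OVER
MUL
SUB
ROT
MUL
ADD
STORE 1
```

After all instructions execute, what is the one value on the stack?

1

PUSH 12 -> 12
PUSH -1 -> 12 -1
NEG     -> 12 1
OVER    -> 12 1 12
ROT     -> 1 12 12
OVER    -> 1 12 12 12
SWAP    -> 1 12 12 12
POP     -> 1 12 12
DUP     -> 1 12 12 12
PUSH 11 -> 1 12 12 12 11
SWAP    -> 1 12 12 11 12
OVER    -> 1 12 12 11 12 11
MUL     -> 1 12 12 11 132
SUB     -> 1 12 12 -121
ROT     -> 1 12 -121 12
MUL     -> 1 12 -1452
ADD     -> 1 -1440
STORE 1 -> 1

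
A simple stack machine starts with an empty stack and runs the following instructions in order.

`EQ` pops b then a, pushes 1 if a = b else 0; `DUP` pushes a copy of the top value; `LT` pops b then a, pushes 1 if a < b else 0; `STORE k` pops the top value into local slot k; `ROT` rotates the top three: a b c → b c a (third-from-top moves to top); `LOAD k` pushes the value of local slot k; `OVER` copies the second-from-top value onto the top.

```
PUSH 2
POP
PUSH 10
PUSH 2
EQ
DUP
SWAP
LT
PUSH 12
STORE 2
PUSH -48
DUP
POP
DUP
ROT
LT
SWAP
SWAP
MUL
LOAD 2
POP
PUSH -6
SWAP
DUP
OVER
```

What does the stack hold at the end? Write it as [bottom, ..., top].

PUSH 2   -> [2]
POP      -> []
PUSH 10  -> [10]
PUSH 2   -> [10, 2]
EQ       -> [0]
DUP      -> [0, 0]
SWAP     -> [0, 0]
LT       -> [0]
PUSH 12  -> [0, 12]
STORE 2  -> [0]
PUSH -48 -> [0, -48]
DUP      -> [0, -48, -48]
POP      -> [0, -48]
DUP      -> [0, -48, -48]
ROT      -> [-48, -48, 0]
LT       -> [-48, 1]
SWAP     -> [1, -48]
SWAP     -> [-48, 1]
MUL      -> [-48]
LOAD 2   -> [-48, 12]
POP      -> [-48]
PUSH -6  -> [-48, -6]
SWAP     -> [-6, -48]
DUP      -> [-6, -48, -48]
OVER     -> [-6, -48, -48, -48]

[-6, -48, -48, -48]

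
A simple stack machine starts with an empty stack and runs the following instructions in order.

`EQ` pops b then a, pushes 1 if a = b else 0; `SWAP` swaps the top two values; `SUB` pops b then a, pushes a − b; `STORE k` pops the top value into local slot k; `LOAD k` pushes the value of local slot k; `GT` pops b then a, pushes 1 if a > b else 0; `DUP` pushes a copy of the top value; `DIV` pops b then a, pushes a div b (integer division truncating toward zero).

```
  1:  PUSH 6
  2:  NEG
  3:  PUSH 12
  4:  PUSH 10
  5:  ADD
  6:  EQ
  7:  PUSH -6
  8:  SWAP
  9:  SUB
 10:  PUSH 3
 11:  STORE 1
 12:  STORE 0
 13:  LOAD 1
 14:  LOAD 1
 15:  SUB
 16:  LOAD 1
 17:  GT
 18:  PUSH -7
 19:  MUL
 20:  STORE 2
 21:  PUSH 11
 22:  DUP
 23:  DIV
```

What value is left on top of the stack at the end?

1

PUSH 6  : [6]
NEG     : [-6]
PUSH 12 : [-6, 12]
PUSH 10 : [-6, 12, 10]
ADD     : [-6, 22]
EQ      : [0]
PUSH -6 : [0, -6]
SWAP    : [-6, 0]
SUB     : [-6]
PUSH 3  : [-6, 3]
STORE 1 : [-6]
STORE 0 : []
LOAD 1  : [3]
LOAD 1  : [3, 3]
SUB     : [0]
LOAD 1  : [0, 3]
GT      : [0]
PUSH -7 : [0, -7]
MUL     : [0]
STORE 2 : []
PUSH 11 : [11]
DUP     : [11, 11]
DIV     : [1]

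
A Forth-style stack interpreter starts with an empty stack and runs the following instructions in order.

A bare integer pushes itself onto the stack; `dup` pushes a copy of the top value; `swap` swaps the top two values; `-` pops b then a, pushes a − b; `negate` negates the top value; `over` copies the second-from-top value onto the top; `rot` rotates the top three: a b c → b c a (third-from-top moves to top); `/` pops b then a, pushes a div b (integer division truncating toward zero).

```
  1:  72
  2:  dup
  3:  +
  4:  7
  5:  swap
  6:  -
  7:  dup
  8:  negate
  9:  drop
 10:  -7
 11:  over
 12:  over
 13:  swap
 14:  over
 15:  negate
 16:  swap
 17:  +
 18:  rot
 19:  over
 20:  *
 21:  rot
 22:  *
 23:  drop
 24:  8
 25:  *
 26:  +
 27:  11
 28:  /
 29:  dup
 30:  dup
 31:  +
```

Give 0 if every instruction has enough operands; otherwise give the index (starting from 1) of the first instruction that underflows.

72     -> [72]
dup    -> [72, 72]
+      -> [144]
7      -> [144, 7]
swap   -> [7, 144]
-      -> [-137]
dup    -> [-137, -137]
negate -> [-137, 137]
drop   -> [-137]
-7     -> [-137, -7]
over   -> [-137, -7, -137]
over   -> [-137, -7, -137, -7]
swap   -> [-137, -7, -7, -137]
over   -> [-137, -7, -7, -137, -7]
negate -> [-137, -7, -7, -137, 7]
swap   -> [-137, -7, -7, 7, -137]
+      -> [-137, -7, -7, -130]
rot    -> [-137, -7, -130, -7]
over   -> [-137, -7, -130, -7, -130]
*      -> [-137, -7, -130, 910]
rot    -> [-137, -130, 910, -7]
*      -> [-137, -130, -6370]
drop   -> [-137, -130]
8      -> [-137, -130, 8]
*      -> [-137, -1040]
+      -> [-1177]
11     -> [-1177, 11]
/      -> [-107]
dup    -> [-107, -107]
dup    -> [-107, -107, -107]
+      -> [-107, -214]

0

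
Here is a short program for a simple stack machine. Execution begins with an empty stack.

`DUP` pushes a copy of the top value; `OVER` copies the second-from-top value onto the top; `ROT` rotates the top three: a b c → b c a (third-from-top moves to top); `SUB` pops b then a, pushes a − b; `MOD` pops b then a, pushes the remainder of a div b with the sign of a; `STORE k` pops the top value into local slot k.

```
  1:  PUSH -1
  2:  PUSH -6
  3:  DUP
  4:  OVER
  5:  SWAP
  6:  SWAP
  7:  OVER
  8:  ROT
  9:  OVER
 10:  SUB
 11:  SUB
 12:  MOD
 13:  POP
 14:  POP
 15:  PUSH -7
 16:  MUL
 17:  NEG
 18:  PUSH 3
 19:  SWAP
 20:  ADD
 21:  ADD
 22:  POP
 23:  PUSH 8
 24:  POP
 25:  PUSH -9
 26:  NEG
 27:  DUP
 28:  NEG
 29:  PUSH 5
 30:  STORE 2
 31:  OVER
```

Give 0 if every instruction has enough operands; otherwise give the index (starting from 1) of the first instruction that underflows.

21

PUSH -1 → [-1]
PUSH -6 → [-1, -6]
DUP     → [-1, -6, -6]
OVER    → [-1, -6, -6, -6]
SWAP    → [-1, -6, -6, -6]
SWAP    → [-1, -6, -6, -6]
OVER    → [-1, -6, -6, -6, -6]
ROT     → [-1, -6, -6, -6, -6]
OVER    → [-1, -6, -6, -6, -6, -6]
SUB     → [-1, -6, -6, -6, 0]
SUB     → [-1, -6, -6, -6]
MOD     → [-1, -6, 0]
POP     → [-1, -6]
POP     → [-1]
PUSH -7 → [-1, -7]
MUL     → [7]
NEG     → [-7]
PUSH 3  → [-7, 3]
SWAP    → [3, -7]
ADD     → [-4]
ADD  — needs 2 operands, stack has 1 → underflow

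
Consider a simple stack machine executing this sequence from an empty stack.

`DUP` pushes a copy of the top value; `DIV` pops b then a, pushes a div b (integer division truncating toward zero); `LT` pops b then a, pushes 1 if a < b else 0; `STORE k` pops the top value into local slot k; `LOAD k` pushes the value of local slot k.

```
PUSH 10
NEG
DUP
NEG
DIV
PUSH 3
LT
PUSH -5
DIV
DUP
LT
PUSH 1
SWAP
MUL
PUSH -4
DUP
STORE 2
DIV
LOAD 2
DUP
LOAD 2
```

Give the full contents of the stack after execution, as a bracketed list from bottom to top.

PUSH 10 → 10
NEG     → -10
DUP     → -10 -10
NEG     → -10 10
DIV     → -1
PUSH 3  → -1 3
LT      → 1
PUSH -5 → 1 -5
DIV     → 0
DUP     → 0 0
LT      → 0
PUSH 1  → 0 1
SWAP    → 1 0
MUL     → 0
PUSH -4 → 0 -4
DUP     → 0 -4 -4
STORE 2 → 0 -4
DIV     → 0
LOAD 2  → 0 -4
DUP     → 0 -4 -4
LOAD 2  → 0 -4 -4 -4

[0, -4, -4, -4]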